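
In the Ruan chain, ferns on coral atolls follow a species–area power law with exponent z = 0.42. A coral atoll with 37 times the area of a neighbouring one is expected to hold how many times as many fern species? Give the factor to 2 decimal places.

S₂/S₁ = (A₂/A₁)^z = 37^0.42
ln(S₂/S₁) = 0.42 × ln 37 = 0.42 × 3.6109 = 1.5166
S₂/S₁ = e^1.5166 ≈ 4.557

4.56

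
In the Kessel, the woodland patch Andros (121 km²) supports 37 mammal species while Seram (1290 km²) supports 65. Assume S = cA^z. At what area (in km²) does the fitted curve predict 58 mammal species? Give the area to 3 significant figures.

z = ln(65/37) / ln(1290/121) = 0.5635 / 2.3666 = 0.2381
c = 37 / 121^0.2381 = 37 / 3.133 = 11.81
A = (58/11.81)^(1/0.2381) ⇒ ln A = ln(4.91)/0.2381 = 6.6838
A = e^6.6838 ≈ 799.4 km²

799 km²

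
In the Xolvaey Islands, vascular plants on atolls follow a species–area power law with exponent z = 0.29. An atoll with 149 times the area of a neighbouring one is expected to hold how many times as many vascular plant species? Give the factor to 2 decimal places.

S₂/S₁ = (A₂/A₁)^z = 149^0.29
ln(S₂/S₁) = 0.29 × ln 149 = 0.29 × 5.0039 = 1.4511
S₂/S₁ = e^1.4511 ≈ 4.268

4.27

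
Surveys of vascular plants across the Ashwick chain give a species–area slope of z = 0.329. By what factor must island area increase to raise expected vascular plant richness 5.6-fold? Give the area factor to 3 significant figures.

(A₂/A₁)^0.329 = 5.6, so A₂/A₁ = 5.6^(1/0.329) = 5.6^3.04
ln(A₂/A₁) = ln 5.6 / 0.329 = 1.7228 / 0.329 = 5.2364
A₂/A₁ = e^5.2364 ≈ 188

188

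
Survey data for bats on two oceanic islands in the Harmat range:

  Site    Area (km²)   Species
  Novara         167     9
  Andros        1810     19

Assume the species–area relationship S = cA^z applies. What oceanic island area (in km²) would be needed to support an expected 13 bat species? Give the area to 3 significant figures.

z = ln(19/9) / ln(1810/167) = 0.7472 / 2.3831 = 0.3135
c = 9 / 167^0.3135 = 9 / 4.977 = 1.808
A = (13/1.808)^(1/0.3135) ⇒ ln A = ln(7.188)/0.3135 = 6.2908
A = e^6.2908 ≈ 539.6 km²

540 km²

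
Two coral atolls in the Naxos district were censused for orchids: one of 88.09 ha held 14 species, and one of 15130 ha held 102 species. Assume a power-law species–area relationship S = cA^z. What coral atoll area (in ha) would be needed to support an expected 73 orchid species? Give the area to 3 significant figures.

z = ln(102/14) / ln(15130/88.09) = 1.9859 / 5.1461 = 0.3859
c = 14 / 88.09^0.3859 = 14 / 5.631 = 2.486
A = (73/2.486)^(1/0.3859) ⇒ ln A = ln(29.36)/0.3859 = 8.7576
A = e^8.7576 ≈ 6359 ha

6360 ha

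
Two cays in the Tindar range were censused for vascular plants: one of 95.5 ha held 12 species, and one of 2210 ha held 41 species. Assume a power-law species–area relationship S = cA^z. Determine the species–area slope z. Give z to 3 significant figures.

0.391

Taking logs: ln S = ln c + z ln A, so z = (ln S₂ − ln S₁)/(ln A₂ − ln A₁).
z = ln(41/12) / ln(2210/95.5) = ln(3.417) / ln(23.14) = 1.2287 / 3.1416 = 0.3911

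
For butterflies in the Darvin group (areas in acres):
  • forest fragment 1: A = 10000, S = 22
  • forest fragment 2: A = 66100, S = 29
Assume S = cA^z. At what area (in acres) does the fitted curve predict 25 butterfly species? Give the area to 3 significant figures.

24000 acres

z = ln(29/22) / ln(66100/10000) = 0.2763 / 1.8886 = 0.1463
c = 22 / 10000^0.1463 = 22 / 3.847 = 5.719
A = (25/5.719)^(1/0.1463) ⇒ ln A = ln(4.371)/0.1463 = 10.0843
A = e^10.0843 ≈ 23963 acres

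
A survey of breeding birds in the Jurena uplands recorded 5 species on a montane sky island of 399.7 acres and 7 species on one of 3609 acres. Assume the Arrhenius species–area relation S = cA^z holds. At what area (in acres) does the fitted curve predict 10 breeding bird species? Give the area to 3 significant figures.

z = ln(7/5) / ln(3609/399.7) = 0.3365 / 2.2005 = 0.1529
c = 5 / 399.7^0.1529 = 5 / 2.499 = 2.001
A = (10/2.001)^(1/0.1529) ⇒ ln A = ln(4.999)/0.1529 = 10.5238
A = e^10.5238 ≈ 37189 acres

37200 acres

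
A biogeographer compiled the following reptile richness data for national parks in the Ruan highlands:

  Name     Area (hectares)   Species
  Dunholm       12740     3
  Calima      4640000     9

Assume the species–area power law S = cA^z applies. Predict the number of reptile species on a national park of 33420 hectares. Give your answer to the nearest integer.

4

z = ln(9/3) / ln(4640000/12740) = 1.0986 / 5.8977 = 0.1863
c = 3 / 12740^0.1863 = 3 / 5.817 = 0.5157
S₃ = 0.5157 × 33420^0.1863 = 0.5157 × 6.962 ≈ 3.59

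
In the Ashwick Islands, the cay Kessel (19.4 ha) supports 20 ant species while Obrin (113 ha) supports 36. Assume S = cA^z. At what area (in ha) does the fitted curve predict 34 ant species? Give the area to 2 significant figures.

z = ln(36/20) / ln(113/19.4) = 0.5878 / 1.7621 = 0.3336
c = 20 / 19.4^0.3336 = 20 / 2.689 = 7.438
A = (34/7.438)^(1/0.3336) ⇒ ln A = ln(4.571)/0.3336 = 4.5560
A = e^4.5560 ≈ 95.21 ha

95 ha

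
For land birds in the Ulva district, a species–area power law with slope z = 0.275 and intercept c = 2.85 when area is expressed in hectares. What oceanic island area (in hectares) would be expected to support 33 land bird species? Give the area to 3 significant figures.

33 = 2.85 × A^0.275  ⇒  A^0.275 = 33/2.85 = 11.58
ln A = ln(11.58) / 0.275 = 2.4492 / 0.275 = 8.9061
A = e^8.9061 ≈ 7377 hectares

7380 hectares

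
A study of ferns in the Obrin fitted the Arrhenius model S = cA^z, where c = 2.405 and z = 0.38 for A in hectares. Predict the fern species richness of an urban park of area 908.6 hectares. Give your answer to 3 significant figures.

S = 2.405 × 908.6^0.38
ln S = ln 2.405 + 0.38 × ln 908.6 = 0.8775 + 0.38 × 6.8119 = 3.4661
S = e^3.4661 ≈ 32.01

32.0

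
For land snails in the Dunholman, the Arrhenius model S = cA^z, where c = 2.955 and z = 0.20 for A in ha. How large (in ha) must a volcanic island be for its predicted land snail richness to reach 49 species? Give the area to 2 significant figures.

49 = 2.955 × A^0.2  ⇒  A^0.2 = 49/2.955 = 16.58
ln A = ln(16.58) / 0.2 = 2.8083 / 0.2 = 14.0416
A = e^14.0416 ≈ 1253698 ha

1300000 ha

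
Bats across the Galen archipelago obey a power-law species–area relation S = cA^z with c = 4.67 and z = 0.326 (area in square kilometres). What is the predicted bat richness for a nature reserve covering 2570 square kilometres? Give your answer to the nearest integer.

60 species

S = 4.67 × 2570^0.326 = 4.67 × 12.93 ≈ 60.39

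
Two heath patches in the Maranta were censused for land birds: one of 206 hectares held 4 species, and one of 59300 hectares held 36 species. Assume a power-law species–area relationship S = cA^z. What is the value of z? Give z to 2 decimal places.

0.39

Taking logs: ln S = ln c + z ln A, so z = (ln S₂ − ln S₁)/(ln A₂ − ln A₁).
z = ln(36/4) / ln(59300/206) = ln(9) / ln(287.9) = 2.1972 / 5.6625 = 0.3880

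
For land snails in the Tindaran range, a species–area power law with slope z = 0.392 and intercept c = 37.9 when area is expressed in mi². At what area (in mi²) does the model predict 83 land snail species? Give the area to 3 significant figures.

7.39 mi²

83 = 37.9 × A^0.392  ⇒  A^0.392 = 83/37.9 = 2.19
ln A = ln(2.19) / 0.392 = 0.7839 / 0.392 = 1.9997
A = e^1.9997 ≈ 7.387 mi²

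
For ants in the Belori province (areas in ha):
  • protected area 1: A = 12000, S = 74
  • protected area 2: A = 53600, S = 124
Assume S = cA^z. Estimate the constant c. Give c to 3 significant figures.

z = ln(S₂/S₁) / ln(A₂/A₁) = ln(124/74) / ln(53600/12000) = 0.5162 / 1.4966 = 0.3449
c = S₁ / A₁^z = 74 / 12000^0.3449 = 74 / 25.53 = 2.899

2.90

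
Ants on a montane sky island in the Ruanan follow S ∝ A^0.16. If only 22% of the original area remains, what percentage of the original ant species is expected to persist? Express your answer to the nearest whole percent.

S_new/S_old = (A_new/A_old)^z = 0.22^0.16
= exp(0.16 × ln 0.22) = exp(0.16 × -1.5141) = exp(-0.2423) ≈ 0.7849

78%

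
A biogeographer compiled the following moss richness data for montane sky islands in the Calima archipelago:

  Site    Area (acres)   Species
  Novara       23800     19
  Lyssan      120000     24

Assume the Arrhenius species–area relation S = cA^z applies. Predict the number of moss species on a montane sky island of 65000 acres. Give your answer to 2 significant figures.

z = ln(24/19) / ln(120000/23800) = 0.2336 / 1.6178 = 0.1444
c = 19 / 23800^0.1444 = 19 / 4.285 = 4.434
S₃ = 4.434 × 65000^0.1444 = 4.434 × 4.954 ≈ 21.97

22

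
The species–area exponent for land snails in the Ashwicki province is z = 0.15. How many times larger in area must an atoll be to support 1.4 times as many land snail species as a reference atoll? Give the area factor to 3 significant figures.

(A₂/A₁)^0.15 = 1.4, so A₂/A₁ = 1.4^(1/0.15) = 1.4^6.667
ln(A₂/A₁) = ln 1.4 / 0.15 = 0.3365 / 0.15 = 2.2431
A₂/A₁ = e^2.2431 ≈ 9.423

9.42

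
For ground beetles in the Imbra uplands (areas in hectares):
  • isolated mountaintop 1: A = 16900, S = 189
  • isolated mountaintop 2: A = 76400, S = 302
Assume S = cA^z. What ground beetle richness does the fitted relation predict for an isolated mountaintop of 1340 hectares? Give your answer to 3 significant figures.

86.0

z = ln(302/189) / ln(76400/16900) = 0.4687 / 1.5087 = 0.3107
c = 189 / 16900^0.3107 = 189 / 20.58 = 9.184
S₃ = 9.184 × 1340^0.3107 = 9.184 × 9.364 ≈ 86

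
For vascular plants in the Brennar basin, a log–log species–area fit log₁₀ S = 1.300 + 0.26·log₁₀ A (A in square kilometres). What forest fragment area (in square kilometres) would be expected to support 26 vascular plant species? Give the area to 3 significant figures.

26 = 19.95 × A^0.26  ⇒  A^0.26 = 26/19.95 = 1.303
ln A = ln(1.303) / 0.26 = 0.2647 / 0.26 = 1.0182
A = e^1.0182 ≈ 2.768 square kilometres

2.77 square kilometres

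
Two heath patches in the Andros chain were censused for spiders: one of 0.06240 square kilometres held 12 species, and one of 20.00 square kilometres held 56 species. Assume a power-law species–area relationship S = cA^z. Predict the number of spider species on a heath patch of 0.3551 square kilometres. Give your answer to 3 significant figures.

z = ln(56/12) / ln(20/0.0624) = 1.5404 / 5.7699 = 0.2670
c = 12 / 0.0624^0.2670 = 12 / 0.4768 = 25.17
S₃ = 25.17 × 0.3551^0.2670 = 25.17 × 0.7585 ≈ 19.09

19.1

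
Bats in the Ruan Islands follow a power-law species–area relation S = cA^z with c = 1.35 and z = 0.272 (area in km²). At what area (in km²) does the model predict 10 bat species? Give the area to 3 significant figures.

10 = 1.35 × A^0.272  ⇒  A^0.272 = 10/1.35 = 7.407
ln A = ln(7.407) / 0.272 = 2.0025 / 0.272 = 7.3621
A = e^7.3621 ≈ 1575 km²

1580 km²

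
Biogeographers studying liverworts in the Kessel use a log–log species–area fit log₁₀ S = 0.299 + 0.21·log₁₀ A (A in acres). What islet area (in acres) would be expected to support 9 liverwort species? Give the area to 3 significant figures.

1320 acres

9 = 1.991 × A^0.21  ⇒  A^0.21 = 9/1.991 = 4.521
ln A = ln(4.521) / 0.21 = 1.5088 / 0.21 = 7.1845
A = e^7.1845 ≈ 1319 acres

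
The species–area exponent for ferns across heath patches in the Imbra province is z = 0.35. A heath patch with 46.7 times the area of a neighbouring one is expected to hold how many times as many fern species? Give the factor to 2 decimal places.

3.84

S₂/S₁ = (A₂/A₁)^z = 46.7^0.35
ln(S₂/S₁) = 0.35 × ln 46.7 = 0.35 × 3.8437 = 1.3453
S₂/S₁ = e^1.3453 ≈ 3.839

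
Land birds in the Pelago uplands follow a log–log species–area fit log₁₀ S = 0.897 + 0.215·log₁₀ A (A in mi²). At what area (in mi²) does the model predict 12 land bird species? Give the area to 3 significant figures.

7.04 mi²

12 = 7.889 × A^0.215  ⇒  A^0.215 = 12/7.889 = 1.521
ln A = ln(1.521) / 0.215 = 0.4195 / 0.215 = 1.9511
A = e^1.9511 ≈ 7.036 mi²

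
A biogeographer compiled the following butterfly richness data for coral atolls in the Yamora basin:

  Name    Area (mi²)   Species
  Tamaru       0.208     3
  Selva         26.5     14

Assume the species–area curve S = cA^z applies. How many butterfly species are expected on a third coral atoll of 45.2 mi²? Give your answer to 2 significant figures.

z = ln(14/3) / ln(26.5/0.208) = 1.5404 / 4.8474 = 0.3178
c = 3 / 0.208^0.3178 = 3 / 0.6071 = 4.941
S₃ = 4.941 × 45.2^0.3178 = 4.941 × 3.357 ≈ 16.59

17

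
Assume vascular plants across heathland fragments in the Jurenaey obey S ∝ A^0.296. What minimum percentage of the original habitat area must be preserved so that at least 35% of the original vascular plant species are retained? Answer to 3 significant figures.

2.88%

Need (A_new/A_old)^0.296 = 0.35, so A_new/A_old = 0.35^(1/0.296) = 0.35^3.378
ln(A_new/A_old) = ln 0.35 / 0.296 = -1.0498 / 0.296 = -3.5467
A_new/A_old = e^-3.5467 ≈ 0.02882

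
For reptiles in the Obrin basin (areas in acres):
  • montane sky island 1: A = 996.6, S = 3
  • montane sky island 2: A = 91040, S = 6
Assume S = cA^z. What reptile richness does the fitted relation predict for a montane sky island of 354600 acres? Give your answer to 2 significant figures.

7.4

z = ln(6/3) / ln(91040/996.6) = 0.6931 / 4.5147 = 0.1535
c = 3 / 996.6^0.1535 = 3 / 2.886 = 1.039
S₃ = 1.039 × 354600^0.1535 = 1.039 × 7.113 ≈ 7.393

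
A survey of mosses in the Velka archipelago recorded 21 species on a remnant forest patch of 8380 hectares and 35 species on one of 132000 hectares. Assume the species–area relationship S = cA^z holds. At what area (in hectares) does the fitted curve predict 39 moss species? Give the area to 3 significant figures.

237000 hectares

z = ln(35/21) / ln(132000/8380) = 0.5108 / 2.7570 = 0.1853
c = 21 / 8380^0.1853 = 21 / 5.332 = 3.938
A = (39/3.938)^(1/0.1853) ⇒ ln A = ln(9.903)/0.1853 = 12.3746
A = e^12.3746 ≈ 236710 hectares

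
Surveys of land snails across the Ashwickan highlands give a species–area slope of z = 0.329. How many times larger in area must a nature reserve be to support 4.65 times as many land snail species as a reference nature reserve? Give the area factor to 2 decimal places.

106.84

(A₂/A₁)^0.329 = 4.65, so A₂/A₁ = 4.65^(1/0.329) = 4.65^3.04
ln(A₂/A₁) = ln 4.65 / 0.329 = 1.5369 / 0.329 = 4.6713
A₂/A₁ = e^4.6713 ≈ 106.8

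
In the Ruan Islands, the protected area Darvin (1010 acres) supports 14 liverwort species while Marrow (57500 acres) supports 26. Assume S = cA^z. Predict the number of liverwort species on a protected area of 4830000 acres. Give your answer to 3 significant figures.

51.2

z = ln(26/14) / ln(57500/1010) = 0.6190 / 4.0418 = 0.1532
c = 14 / 1010^0.1532 = 14 / 2.885 = 4.853
S₃ = 4.853 × 4830000^0.1532 = 4.853 × 10.56 ≈ 51.25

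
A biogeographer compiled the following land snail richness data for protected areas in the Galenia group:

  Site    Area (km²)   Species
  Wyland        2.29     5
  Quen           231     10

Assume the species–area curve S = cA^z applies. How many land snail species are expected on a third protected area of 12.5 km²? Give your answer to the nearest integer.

z = ln(10/5) / ln(231/2.29) = 0.6931 / 4.6139 = 0.1502
c = 5 / 2.29^0.1502 = 5 / 1.133 = 4.415
S₃ = 4.415 × 12.5^0.1502 = 4.415 × 1.461 ≈ 6.452

6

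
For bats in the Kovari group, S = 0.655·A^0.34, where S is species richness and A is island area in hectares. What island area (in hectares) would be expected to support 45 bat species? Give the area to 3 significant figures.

253000 hectares

45 = 0.655 × A^0.34  ⇒  A^0.34 = 45/0.655 = 68.7
ln A = ln(68.7) / 0.34 = 4.2298 / 0.34 = 12.4405
A = e^12.4405 ≈ 252846 hectares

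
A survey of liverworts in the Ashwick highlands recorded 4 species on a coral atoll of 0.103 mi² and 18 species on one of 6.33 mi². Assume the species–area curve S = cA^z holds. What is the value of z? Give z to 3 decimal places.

Taking logs: ln S = ln c + z ln A, so z = (ln S₂ − ln S₁)/(ln A₂ − ln A₁).
z = ln(18/4) / ln(6.33/0.103) = ln(4.5) / ln(61.46) = 1.5041 / 4.1183 = 0.3652

0.365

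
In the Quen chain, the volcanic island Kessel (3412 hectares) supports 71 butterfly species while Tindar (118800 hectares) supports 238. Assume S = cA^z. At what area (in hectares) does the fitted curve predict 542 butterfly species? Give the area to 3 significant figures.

z = ln(238/71) / ln(118800/3412) = 1.2096 / 3.5501 = 0.3407
c = 71 / 3412^0.3407 = 71 / 15.99 = 4.441
A = (542/4.441)^(1/0.3407) ⇒ ln A = ln(122)/0.3407 = 14.1007
A = e^14.1007 ≈ 1329992 hectares

1330000 hectares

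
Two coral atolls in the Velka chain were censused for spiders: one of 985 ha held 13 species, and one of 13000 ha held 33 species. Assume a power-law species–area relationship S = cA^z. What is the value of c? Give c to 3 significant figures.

z = ln(S₂/S₁) / ln(A₂/A₁) = ln(33/13) / ln(13000/985) = 0.9316 / 2.5801 = 0.3611
c = S₁ / A₁^z = 13 / 985^0.3611 = 13 / 12.05 = 1.079

1.08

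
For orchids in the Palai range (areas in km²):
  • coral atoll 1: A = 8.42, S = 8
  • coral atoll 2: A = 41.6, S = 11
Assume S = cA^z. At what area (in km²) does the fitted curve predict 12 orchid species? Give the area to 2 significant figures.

64 km²

z = ln(11/8) / ln(41.6/8.42) = 0.3185 / 1.5975 = 0.1993
c = 8 / 8.42^0.1993 = 8 / 1.529 = 5.232
A = (12/5.232)^(1/0.1993) ⇒ ln A = ln(2.294)/0.1993 = 4.1646
A = e^4.1646 ≈ 64.37 km²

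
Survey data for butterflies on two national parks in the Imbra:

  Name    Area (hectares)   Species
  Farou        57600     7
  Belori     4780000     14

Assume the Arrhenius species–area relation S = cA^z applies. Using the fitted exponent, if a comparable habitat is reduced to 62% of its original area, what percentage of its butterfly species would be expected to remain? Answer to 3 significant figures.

92.8%

z = ln(14/7) / ln(4780000/57600) = 0.6931 / 4.4187 = 0.1569
S_new/S_old = (A_new/A_old)^z = 0.62^0.1569 = exp(0.1569 × -0.4780) = 0.9278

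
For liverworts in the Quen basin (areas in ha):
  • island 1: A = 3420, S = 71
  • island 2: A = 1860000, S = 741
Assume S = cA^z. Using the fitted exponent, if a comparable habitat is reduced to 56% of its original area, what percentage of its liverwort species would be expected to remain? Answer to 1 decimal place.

z = ln(741/71) / ln(1860000/3420) = 2.3453 / 6.2987 = 0.3724
S_new/S_old = (A_new/A_old)^z = 0.56^0.3724 = exp(0.3724 × -0.5798) = 0.8058

80.6%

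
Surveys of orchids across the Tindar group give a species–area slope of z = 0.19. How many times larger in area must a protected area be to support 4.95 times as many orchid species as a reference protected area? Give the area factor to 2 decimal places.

4527.07

(A₂/A₁)^0.19 = 4.95, so A₂/A₁ = 4.95^(1/0.19) = 4.95^5.263
ln(A₂/A₁) = ln 4.95 / 0.19 = 1.5994 / 0.19 = 8.4178
A₂/A₁ = e^8.4178 ≈ 4527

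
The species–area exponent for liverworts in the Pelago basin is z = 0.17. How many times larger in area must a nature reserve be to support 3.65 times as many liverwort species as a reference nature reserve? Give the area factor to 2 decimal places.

(A₂/A₁)^0.17 = 3.65, so A₂/A₁ = 3.65^(1/0.17) = 3.65^5.882
ln(A₂/A₁) = ln 3.65 / 0.17 = 1.2947 / 0.17 = 7.6160
A₂/A₁ = e^7.6160 ≈ 2031

2030.51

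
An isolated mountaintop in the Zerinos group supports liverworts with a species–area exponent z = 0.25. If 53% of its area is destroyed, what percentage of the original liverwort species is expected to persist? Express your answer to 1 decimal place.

82.8%

S_new/S_old = (A_new/A_old)^z = 0.47^0.25
= exp(0.25 × ln 0.47) = exp(0.25 × -0.7550) = exp(-0.1888) ≈ 0.828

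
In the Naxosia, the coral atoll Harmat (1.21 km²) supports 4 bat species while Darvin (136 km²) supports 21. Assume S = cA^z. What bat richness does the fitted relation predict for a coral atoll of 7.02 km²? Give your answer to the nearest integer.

z = ln(21/4) / ln(136/1.21) = 1.6582 / 4.7220 = 0.3512
c = 4 / 1.21^0.3512 = 4 / 1.069 = 3.741
S₃ = 3.741 × 7.02^0.3512 = 3.741 × 1.982 ≈ 7.416

7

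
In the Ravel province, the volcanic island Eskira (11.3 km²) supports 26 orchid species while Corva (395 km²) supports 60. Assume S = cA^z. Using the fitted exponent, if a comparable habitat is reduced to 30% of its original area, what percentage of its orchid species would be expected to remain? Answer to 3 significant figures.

75.3%

z = ln(60/26) / ln(395/11.3) = 0.8362 / 3.5541 = 0.2353
S_new/S_old = (A_new/A_old)^z = 0.3^0.2353 = exp(0.2353 × -1.2040) = 0.7533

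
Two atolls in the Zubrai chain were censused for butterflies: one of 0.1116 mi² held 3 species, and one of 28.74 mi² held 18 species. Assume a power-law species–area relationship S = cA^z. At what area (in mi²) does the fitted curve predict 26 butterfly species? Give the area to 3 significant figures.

z = ln(18/3) / ln(28.74/0.1116) = 1.7918 / 5.5511 = 0.3228
c = 3 / 0.1116^0.3228 = 3 / 0.4927 = 6.089
A = (26/6.089)^(1/0.3228) ⇒ ln A = ln(4.27)/0.3228 = 4.4976
A = e^4.4976 ≈ 89.8 mi²

89.8 mi²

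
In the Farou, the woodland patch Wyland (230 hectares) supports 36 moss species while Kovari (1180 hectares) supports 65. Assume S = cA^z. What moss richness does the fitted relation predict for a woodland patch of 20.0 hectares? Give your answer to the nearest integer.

z = ln(65/36) / ln(1180/230) = 0.5909 / 1.6352 = 0.3613
c = 36 / 230^0.3613 = 36 / 7.135 = 5.045
S₃ = 5.045 × 20^0.3613 = 5.045 × 2.952 ≈ 14.89

15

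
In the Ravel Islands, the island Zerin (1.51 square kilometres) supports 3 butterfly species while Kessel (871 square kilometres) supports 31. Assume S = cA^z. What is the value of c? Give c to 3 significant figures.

2.58

z = ln(S₂/S₁) / ln(A₂/A₁) = ln(31/3) / ln(871/1.51) = 2.3354 / 6.3575 = 0.3673
c = S₁ / A₁^z = 3 / 1.51^0.3673 = 3 / 1.163 = 2.579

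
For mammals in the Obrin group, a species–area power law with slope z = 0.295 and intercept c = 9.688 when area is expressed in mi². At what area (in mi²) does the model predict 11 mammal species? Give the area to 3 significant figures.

1.54 mi²

11 = 9.688 × A^0.295  ⇒  A^0.295 = 11/9.688 = 1.135
ln A = ln(1.135) / 0.295 = 0.1270 / 0.295 = 0.4305
A = e^0.4305 ≈ 1.538 mi²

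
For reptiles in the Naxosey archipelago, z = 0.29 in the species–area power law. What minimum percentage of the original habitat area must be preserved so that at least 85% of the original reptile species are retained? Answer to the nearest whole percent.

57%

Need (A_new/A_old)^0.29 = 0.85, so A_new/A_old = 0.85^(1/0.29) = 0.85^3.448
ln(A_new/A_old) = ln 0.85 / 0.29 = -0.1625 / 0.29 = -0.5604
A_new/A_old = e^-0.5604 ≈ 0.571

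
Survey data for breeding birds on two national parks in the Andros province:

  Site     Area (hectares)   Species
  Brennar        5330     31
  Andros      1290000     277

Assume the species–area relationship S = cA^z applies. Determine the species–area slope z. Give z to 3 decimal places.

0.399

Taking logs: ln S = ln c + z ln A, so z = (ln S₂ − ln S₁)/(ln A₂ − ln A₁).
z = ln(277/31) / ln(1290000/5330) = ln(8.935) / ln(242) = 2.1900 / 5.4890 = 0.3990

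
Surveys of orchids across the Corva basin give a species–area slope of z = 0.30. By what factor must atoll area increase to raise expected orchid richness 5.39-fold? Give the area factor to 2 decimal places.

274.55

(A₂/A₁)^0.3 = 5.39, so A₂/A₁ = 5.39^(1/0.3) = 5.39^3.333
ln(A₂/A₁) = ln 5.39 / 0.3 = 1.6845 / 0.3 = 5.6152
A₂/A₁ = e^5.6152 ≈ 274.6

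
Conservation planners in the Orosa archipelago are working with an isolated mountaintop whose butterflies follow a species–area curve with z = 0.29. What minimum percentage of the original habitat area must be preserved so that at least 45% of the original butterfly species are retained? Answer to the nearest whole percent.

6%

Need (A_new/A_old)^0.29 = 0.45, so A_new/A_old = 0.45^(1/0.29) = 0.45^3.448
ln(A_new/A_old) = ln 0.45 / 0.29 = -0.7985 / 0.29 = -2.7535
A_new/A_old = e^-2.7535 ≈ 0.06371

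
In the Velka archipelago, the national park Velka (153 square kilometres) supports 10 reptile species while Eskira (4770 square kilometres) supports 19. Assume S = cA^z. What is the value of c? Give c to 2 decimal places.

3.91

z = ln(S₂/S₁) / ln(A₂/A₁) = ln(19/10) / ln(4770/153) = 0.6419 / 3.4397 = 0.1866
c = S₁ / A₁^z = 10 / 153^0.1866 = 10 / 2.557 = 3.911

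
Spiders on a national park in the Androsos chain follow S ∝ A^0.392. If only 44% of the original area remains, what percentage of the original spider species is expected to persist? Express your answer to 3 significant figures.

72.5%

S_new/S_old = (A_new/A_old)^z = 0.44^0.392
= exp(0.392 × ln 0.44) = exp(0.392 × -0.8210) = exp(-0.3218) ≈ 0.7248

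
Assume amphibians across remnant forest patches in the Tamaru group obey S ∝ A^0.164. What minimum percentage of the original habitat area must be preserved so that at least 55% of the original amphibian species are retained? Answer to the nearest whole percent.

3%

Need (A_new/A_old)^0.164 = 0.55, so A_new/A_old = 0.55^(1/0.164) = 0.55^6.098
ln(A_new/A_old) = ln 0.55 / 0.164 = -0.5978 / 0.164 = -3.6453
A_new/A_old = e^-3.6453 ≈ 0.02611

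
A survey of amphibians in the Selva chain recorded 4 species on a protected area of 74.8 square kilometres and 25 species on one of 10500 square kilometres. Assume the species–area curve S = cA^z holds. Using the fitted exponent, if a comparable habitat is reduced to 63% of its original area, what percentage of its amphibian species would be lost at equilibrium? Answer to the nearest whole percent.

16%

z = ln(25/4) / ln(10500/74.8) = 1.8326 / 4.9443 = 0.3706
S_new/S_old = (A_new/A_old)^z = 0.63^0.3706 = exp(0.3706 × -0.4620) = 0.8426
Fraction lost = 1 − 0.8426 = 0.1574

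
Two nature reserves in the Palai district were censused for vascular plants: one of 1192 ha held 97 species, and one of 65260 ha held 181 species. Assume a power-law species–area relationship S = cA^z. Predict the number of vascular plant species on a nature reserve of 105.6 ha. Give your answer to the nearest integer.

66

z = ln(181/97) / ln(65260/1192) = 0.6238 / 4.0027 = 0.1558
c = 97 / 1192^0.1558 = 97 / 3.016 = 32.16
S₃ = 32.16 × 105.6^0.1558 = 32.16 × 2.067 ≈ 66.49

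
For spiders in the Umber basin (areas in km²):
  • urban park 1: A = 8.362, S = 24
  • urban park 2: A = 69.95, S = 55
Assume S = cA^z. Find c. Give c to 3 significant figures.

10.5

z = ln(S₂/S₁) / ln(A₂/A₁) = ln(55/24) / ln(69.95/8.362) = 0.8293 / 2.1241 = 0.3904
c = S₁ / A₁^z = 24 / 8.362^0.3904 = 24 / 2.291 = 10.47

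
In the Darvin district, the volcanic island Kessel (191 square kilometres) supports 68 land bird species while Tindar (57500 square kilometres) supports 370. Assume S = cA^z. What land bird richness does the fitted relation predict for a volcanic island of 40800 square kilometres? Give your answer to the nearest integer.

334

z = ln(370/68) / ln(57500/191) = 1.6940 / 5.7073 = 0.2968
c = 68 / 191^0.2968 = 68 / 4.754 = 14.3
S₃ = 14.3 × 40800^0.2968 = 14.3 × 23.36 ≈ 334.2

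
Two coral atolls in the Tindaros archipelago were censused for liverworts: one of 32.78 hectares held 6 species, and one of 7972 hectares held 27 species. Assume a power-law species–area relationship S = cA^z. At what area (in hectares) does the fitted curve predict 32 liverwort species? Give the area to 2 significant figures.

z = ln(27/6) / ln(7972/32.78) = 1.5041 / 5.4939 = 0.2738
c = 6 / 32.78^0.2738 = 6 / 2.6 = 2.308
A = (32/2.308)^(1/0.2738) ⇒ ln A = ln(13.87)/0.2738 = 9.6043
A = e^9.6043 ≈ 14828 hectares

15000 hectares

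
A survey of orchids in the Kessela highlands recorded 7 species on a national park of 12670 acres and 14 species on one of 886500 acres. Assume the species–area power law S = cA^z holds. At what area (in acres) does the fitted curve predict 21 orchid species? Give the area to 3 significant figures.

10600000 acres

z = ln(14/7) / ln(886500/12670) = 0.6931 / 4.2480 = 0.1632
c = 7 / 12670^0.1632 = 7 / 4.671 = 1.498
A = (21/1.498)^(1/0.1632) ⇒ ln A = ln(14.01)/0.1632 = 16.1800
A = e^16.1800 ≈ 10638424 acres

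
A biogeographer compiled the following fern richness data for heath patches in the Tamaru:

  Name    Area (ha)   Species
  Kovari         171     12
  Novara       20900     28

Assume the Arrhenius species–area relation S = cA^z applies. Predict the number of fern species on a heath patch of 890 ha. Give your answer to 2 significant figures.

z = ln(28/12) / ln(20900/171) = 0.8473 / 4.8058 = 0.1763
c = 12 / 171^0.1763 = 12 / 2.476 = 4.847
S₃ = 4.847 × 890^0.1763 = 4.847 × 3.311 ≈ 16.05

16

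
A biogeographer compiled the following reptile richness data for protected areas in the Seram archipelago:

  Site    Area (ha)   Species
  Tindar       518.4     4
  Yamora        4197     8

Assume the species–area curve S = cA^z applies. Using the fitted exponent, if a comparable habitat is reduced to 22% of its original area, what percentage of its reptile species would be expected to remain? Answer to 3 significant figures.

60.5%

z = ln(8/4) / ln(4197/518.4) = 0.6931 / 2.0914 = 0.3314
S_new/S_old = (A_new/A_old)^z = 0.22^0.3314 = exp(0.3314 × -1.5141) = 0.6054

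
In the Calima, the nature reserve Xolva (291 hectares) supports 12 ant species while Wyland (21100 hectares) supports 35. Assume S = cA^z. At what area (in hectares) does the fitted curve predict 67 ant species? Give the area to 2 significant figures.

280000 hectares

z = ln(35/12) / ln(21100/291) = 1.0704 / 4.2837 = 0.2499
c = 12 / 291^0.2499 = 12 / 4.128 = 2.907
A = (67/2.907)^(1/0.2499) ⇒ ln A = ln(23.05)/0.2499 = 12.5556
A = e^12.5556 ≈ 283675 hectares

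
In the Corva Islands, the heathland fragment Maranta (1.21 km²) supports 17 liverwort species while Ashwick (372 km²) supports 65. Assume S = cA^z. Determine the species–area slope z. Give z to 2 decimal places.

Taking logs: ln S = ln c + z ln A, so z = (ln S₂ − ln S₁)/(ln A₂ − ln A₁).
z = ln(65/17) / ln(372/1.21) = ln(3.824) / ln(307.4) = 1.3412 / 5.7283 = 0.2341

0.23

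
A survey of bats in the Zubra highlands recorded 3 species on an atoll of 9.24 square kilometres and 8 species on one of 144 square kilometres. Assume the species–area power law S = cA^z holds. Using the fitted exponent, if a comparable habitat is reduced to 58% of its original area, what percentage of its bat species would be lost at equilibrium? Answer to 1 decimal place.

z = ln(8/3) / ln(144/9.24) = 0.9808 / 2.7463 = 0.3571
S_new/S_old = (A_new/A_old)^z = 0.58^0.3571 = exp(0.3571 × -0.5447) = 0.8232
Fraction lost = 1 − 0.8232 = 0.1768

17.7%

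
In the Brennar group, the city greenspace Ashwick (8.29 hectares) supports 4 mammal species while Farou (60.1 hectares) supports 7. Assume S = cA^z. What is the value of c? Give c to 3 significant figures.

2.20

z = ln(S₂/S₁) / ln(A₂/A₁) = ln(7/4) / ln(60.1/8.29) = 0.5596 / 1.9810 = 0.2825
c = S₁ / A₁^z = 4 / 8.29^0.2825 = 4 / 1.818 = 2.201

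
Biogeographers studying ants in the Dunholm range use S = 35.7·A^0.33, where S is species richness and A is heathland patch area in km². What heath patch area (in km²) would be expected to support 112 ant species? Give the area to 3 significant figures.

112 = 35.7 × A^0.33  ⇒  A^0.33 = 112/35.7 = 3.137
ln A = ln(3.137) / 0.33 = 1.1433 / 0.33 = 3.4647
A = e^3.4647 ≈ 31.97 km²

32.0 km²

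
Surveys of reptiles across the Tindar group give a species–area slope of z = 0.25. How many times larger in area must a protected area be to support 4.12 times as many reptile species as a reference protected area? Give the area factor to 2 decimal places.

288.13

(A₂/A₁)^0.25 = 4.12, so A₂/A₁ = 4.12^(1/0.25) = 4.12^4
ln(A₂/A₁) = ln 4.12 / 0.25 = 1.4159 / 0.25 = 5.6634
A₂/A₁ = e^5.6634 ≈ 288.1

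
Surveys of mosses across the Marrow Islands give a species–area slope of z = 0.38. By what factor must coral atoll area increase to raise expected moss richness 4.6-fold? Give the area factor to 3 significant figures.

55.5

(A₂/A₁)^0.38 = 4.6, so A₂/A₁ = 4.6^(1/0.38) = 4.6^2.632
ln(A₂/A₁) = ln 4.6 / 0.38 = 1.5261 / 0.38 = 4.0159
A₂/A₁ = e^4.0159 ≈ 55.48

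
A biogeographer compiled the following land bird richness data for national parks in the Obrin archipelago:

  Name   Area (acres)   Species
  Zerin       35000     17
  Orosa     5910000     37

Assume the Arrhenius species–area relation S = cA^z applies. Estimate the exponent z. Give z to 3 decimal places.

Taking logs: ln S = ln c + z ln A, so z = (ln S₂ − ln S₁)/(ln A₂ − ln A₁).
z = ln(37/17) / ln(5910000/35000) = ln(2.176) / ln(168.9) = 0.7777 / 5.1291 = 0.1516

0.152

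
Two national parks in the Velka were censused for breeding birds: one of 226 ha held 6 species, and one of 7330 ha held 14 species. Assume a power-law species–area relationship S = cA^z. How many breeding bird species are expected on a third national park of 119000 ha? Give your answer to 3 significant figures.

27.6

z = ln(14/6) / ln(7330/226) = 0.8473 / 3.4792 = 0.2435
c = 6 / 226^0.2435 = 6 / 3.744 = 1.603
S₃ = 1.603 × 119000^0.2435 = 1.603 × 17.22 ≈ 27.6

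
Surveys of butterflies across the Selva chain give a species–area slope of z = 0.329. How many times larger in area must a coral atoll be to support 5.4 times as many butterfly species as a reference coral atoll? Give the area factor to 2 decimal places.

(A₂/A₁)^0.329 = 5.4, so A₂/A₁ = 5.4^(1/0.329) = 5.4^3.04
ln(A₂/A₁) = ln 5.4 / 0.329 = 1.6864 / 0.329 = 5.1258
A₂/A₁ = e^5.1258 ≈ 168.3

168.31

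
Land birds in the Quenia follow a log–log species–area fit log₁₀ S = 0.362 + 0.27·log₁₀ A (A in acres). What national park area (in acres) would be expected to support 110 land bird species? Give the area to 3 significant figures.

110 = 2.301 × A^0.27  ⇒  A^0.27 = 110/2.301 = 47.8
ln A = ln(47.8) / 0.27 = 3.8669 / 0.27 = 14.3220
A = e^14.3220 ≈ 1659483 acres

1660000 acres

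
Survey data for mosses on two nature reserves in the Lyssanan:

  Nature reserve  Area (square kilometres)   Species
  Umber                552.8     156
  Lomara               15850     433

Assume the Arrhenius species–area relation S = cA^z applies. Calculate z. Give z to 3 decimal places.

0.304

Taking logs: ln S = ln c + z ln A, so z = (ln S₂ − ln S₁)/(ln A₂ − ln A₁).
z = ln(433/156) / ln(15850/552.8) = ln(2.776) / ln(28.67) = 1.0209 / 3.3559 = 0.3042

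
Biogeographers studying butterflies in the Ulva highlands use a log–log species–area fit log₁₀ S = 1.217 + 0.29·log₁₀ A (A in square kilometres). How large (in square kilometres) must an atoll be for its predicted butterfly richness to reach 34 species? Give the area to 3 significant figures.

34 = 16.48 × A^0.29  ⇒  A^0.29 = 34/16.48 = 2.063
ln A = ln(2.063) / 0.29 = 0.7241 / 0.29 = 2.4969
A = e^2.4969 ≈ 12.15 square kilometres

12.1 square kilometres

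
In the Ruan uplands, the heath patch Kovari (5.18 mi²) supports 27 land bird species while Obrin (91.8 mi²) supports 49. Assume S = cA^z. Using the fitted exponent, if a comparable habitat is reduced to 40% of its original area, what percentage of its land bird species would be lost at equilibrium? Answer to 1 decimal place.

z = ln(49/27) / ln(91.8/5.18) = 0.5960 / 2.8748 = 0.2073
S_new/S_old = (A_new/A_old)^z = 0.4^0.2073 = exp(0.2073 × -0.9163) = 0.827
Fraction lost = 1 − 0.827 = 0.173

17.3%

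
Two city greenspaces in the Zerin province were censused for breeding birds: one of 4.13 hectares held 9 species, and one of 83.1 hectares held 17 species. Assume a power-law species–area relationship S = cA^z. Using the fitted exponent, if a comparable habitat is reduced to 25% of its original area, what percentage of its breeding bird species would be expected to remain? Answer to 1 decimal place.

74.5%

z = ln(17/9) / ln(83.1/4.13) = 0.6360 / 3.0018 = 0.2119
S_new/S_old = (A_new/A_old)^z = 0.25^0.2119 = exp(0.2119 × -1.3863) = 0.7455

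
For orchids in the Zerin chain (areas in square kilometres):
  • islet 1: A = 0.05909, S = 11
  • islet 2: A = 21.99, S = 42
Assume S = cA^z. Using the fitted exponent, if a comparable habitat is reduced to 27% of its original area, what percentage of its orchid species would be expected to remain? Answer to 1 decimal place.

z = ln(42/11) / ln(21.99/0.05909) = 1.3398 / 5.9193 = 0.2263
S_new/S_old = (A_new/A_old)^z = 0.27^0.2263 = exp(0.2263 × -1.3093) = 0.7435

74.4%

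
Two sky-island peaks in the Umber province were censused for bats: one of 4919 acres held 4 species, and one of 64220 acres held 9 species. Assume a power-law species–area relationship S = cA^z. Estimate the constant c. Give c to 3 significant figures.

0.273

z = ln(S₂/S₁) / ln(A₂/A₁) = ln(9/4) / ln(64220/4919) = 0.8109 / 2.5692 = 0.3156
c = S₁ / A₁^z = 4 / 4919^0.3156 = 4 / 14.63 = 0.2734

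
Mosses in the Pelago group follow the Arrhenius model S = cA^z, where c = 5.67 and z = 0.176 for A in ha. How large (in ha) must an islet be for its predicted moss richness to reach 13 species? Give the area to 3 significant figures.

112 ha

13 = 5.67 × A^0.176  ⇒  A^0.176 = 13/5.67 = 2.293
ln A = ln(2.293) / 0.176 = 0.8298 / 0.176 = 4.7145
A = e^4.7145 ≈ 111.6 ha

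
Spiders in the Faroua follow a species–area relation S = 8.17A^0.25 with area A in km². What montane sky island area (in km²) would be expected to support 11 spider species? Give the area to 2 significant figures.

11 = 8.17 × A^0.25  ⇒  A^0.25 = 11/8.17 = 1.346
ln A = ln(1.346) / 0.25 = 0.2974 / 0.25 = 1.1897
A = e^1.1897 ≈ 3.286 km²

3.3 km²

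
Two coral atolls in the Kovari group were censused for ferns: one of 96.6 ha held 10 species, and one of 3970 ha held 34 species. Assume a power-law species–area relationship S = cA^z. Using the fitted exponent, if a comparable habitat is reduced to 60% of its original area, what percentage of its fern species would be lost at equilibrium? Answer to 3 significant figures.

z = ln(34/10) / ln(3970/96.6) = 1.2238 / 3.7159 = 0.3293
S_new/S_old = (A_new/A_old)^z = 0.6^0.3293 = exp(0.3293 × -0.5108) = 0.8452
Fraction lost = 1 − 0.8452 = 0.1548

15.5%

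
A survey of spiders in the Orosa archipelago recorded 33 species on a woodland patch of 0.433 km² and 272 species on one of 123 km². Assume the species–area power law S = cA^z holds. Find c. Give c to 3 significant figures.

45.1

z = ln(S₂/S₁) / ln(A₂/A₁) = ln(272/33) / ln(123/0.433) = 2.1093 / 5.6492 = 0.3734
c = S₁ / A₁^z = 33 / 0.433^0.3734 = 33 / 0.7316 = 45.11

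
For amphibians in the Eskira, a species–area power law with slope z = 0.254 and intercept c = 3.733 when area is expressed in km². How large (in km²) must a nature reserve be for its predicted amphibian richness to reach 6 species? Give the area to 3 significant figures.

6 = 3.733 × A^0.254  ⇒  A^0.254 = 6/3.733 = 1.607
ln A = ln(1.607) / 0.254 = 0.4745 / 0.254 = 1.8683
A = e^1.8683 ≈ 6.477 km²

6.48 km²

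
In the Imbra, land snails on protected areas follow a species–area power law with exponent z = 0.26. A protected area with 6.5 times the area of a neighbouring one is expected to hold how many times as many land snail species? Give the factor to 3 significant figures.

S₂/S₁ = (A₂/A₁)^z = 6.5^0.26
ln(S₂/S₁) = 0.26 × ln 6.5 = 0.26 × 1.8718 = 0.4867
S₂/S₁ = e^0.4867 ≈ 1.627

1.63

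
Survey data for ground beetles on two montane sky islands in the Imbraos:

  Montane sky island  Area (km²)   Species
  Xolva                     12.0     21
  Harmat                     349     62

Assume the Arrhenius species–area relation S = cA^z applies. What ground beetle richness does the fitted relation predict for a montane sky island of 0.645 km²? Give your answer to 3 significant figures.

8.21

z = ln(62/21) / ln(349/12) = 1.0826 / 3.3702 = 0.3212
c = 21 / 12^0.3212 = 21 / 2.222 = 9.453
S₃ = 9.453 × 0.645^0.3212 = 9.453 × 0.8686 ≈ 8.211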